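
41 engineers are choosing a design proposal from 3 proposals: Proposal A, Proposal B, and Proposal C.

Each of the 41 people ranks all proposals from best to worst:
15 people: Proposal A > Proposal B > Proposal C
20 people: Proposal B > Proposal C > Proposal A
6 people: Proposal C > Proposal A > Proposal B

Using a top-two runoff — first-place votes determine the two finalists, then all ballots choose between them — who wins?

Round 1 first-place votes: Proposal A 15, Proposal B 20, Proposal C 6. Proposal B and Proposal A advance.
Runoff: Proposal B is ranked above Proposal A on 20 ballots, Proposal A above Proposal B on 21.

Proposal A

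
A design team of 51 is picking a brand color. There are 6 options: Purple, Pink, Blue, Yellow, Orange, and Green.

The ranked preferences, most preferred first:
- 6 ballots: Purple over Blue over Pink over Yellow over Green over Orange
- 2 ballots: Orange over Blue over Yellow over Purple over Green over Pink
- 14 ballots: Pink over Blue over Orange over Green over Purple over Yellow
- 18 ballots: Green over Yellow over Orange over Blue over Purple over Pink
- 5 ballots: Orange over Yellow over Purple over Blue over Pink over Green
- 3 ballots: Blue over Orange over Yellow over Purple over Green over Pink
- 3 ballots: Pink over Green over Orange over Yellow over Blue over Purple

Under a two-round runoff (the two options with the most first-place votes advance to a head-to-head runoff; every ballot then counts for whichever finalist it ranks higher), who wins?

Round 1 first-place votes: Purple 6, Pink 17, Blue 3, Yellow 0, Orange 7, Green 18. Green and Pink advance.
Runoff: Green is ranked above Pink on 23 ballots, Pink above Green on 28.

Pink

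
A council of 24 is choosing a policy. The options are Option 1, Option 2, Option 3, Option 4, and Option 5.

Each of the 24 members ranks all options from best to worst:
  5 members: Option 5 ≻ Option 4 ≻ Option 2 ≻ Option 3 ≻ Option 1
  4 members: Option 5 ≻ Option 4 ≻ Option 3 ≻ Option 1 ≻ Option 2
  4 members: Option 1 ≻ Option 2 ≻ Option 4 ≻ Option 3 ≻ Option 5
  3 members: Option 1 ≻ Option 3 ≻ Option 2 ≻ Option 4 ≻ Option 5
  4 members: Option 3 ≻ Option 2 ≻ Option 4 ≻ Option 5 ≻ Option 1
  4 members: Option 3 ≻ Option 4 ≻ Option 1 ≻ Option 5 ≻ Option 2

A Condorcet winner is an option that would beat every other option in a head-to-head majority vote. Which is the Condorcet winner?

Option 4

Option 4 vs Option 1: 17–7
Option 4 vs Option 2: 13–11
Option 4 vs Option 3: 13–11
Option 4 vs Option 5: 15–9
Option 4 beats every other option.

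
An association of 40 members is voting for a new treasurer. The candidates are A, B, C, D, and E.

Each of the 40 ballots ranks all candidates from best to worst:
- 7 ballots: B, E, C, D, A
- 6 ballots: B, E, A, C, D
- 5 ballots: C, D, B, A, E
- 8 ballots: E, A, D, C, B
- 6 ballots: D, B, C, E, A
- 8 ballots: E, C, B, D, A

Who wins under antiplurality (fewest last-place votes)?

Last-place votes: A 21, B 8, C 0, D 6, E 5.

C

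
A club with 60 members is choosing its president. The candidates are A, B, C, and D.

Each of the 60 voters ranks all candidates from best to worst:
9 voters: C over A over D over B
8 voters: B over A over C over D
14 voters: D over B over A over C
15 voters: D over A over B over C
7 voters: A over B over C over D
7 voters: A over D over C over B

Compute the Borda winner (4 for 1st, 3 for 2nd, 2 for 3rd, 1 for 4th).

A

A: 9×3 + 8×3 + 14×2 + 15×3 + 7×4 + 7×4 = 180
B: 9×1 + 8×4 + 14×3 + 15×2 + 7×3 + 7×1 = 141
C: 9×4 + 8×2 + 14×1 + 15×1 + 7×2 + 7×2 = 109
D: 9×2 + 8×1 + 14×4 + 15×4 + 7×1 + 7×3 = 170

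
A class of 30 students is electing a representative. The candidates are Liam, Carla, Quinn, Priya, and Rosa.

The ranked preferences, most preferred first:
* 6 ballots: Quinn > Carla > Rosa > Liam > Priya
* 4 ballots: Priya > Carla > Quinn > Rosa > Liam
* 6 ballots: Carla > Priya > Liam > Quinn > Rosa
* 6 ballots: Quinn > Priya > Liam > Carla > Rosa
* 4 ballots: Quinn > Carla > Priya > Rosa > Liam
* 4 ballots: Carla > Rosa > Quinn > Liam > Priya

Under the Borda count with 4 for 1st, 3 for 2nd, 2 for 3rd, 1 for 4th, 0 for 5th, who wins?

Carla

Liam: 6×1 + 4×0 + 6×2 + 6×2 + 4×0 + 4×1 = 34
Carla: 6×3 + 4×3 + 6×4 + 6×1 + 4×3 + 4×4 = 88
Quinn: 6×4 + 4×2 + 6×1 + 6×4 + 4×4 + 4×2 = 86
Priya: 6×0 + 4×4 + 6×3 + 6×3 + 4×2 + 4×0 = 60
Rosa: 6×2 + 4×1 + 6×0 + 6×0 + 4×1 + 4×3 = 32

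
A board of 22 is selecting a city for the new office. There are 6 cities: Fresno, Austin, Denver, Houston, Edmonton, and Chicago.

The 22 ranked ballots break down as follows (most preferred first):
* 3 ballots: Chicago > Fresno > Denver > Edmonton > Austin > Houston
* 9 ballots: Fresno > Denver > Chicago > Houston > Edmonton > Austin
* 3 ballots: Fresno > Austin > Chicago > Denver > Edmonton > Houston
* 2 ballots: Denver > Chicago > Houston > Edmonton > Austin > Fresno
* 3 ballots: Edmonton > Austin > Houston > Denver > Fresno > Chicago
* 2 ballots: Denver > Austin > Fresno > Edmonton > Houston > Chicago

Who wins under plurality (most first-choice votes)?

Fresno

First-place votes: Fresno 12, Austin 0, Denver 4, Houston 0, Edmonton 3, Chicago 3.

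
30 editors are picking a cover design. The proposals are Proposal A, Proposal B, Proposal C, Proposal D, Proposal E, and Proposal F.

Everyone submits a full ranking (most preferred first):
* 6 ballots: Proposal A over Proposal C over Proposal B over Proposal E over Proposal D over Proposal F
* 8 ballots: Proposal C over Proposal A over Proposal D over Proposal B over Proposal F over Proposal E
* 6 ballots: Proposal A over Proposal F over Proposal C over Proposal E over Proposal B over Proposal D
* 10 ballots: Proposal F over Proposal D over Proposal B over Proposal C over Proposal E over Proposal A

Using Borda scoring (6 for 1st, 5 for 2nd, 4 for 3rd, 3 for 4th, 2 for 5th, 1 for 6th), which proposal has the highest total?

Proposal C

Proposal A: 6×6 + 8×5 + 6×6 + 10×1 = 122
Proposal B: 6×4 + 8×3 + 6×2 + 10×4 = 100
Proposal C: 6×5 + 8×6 + 6×4 + 10×3 = 132
Proposal D: 6×2 + 8×4 + 6×1 + 10×5 = 100
Proposal E: 6×3 + 8×1 + 6×3 + 10×2 = 64
Proposal F: 6×1 + 8×2 + 6×5 + 10×6 = 112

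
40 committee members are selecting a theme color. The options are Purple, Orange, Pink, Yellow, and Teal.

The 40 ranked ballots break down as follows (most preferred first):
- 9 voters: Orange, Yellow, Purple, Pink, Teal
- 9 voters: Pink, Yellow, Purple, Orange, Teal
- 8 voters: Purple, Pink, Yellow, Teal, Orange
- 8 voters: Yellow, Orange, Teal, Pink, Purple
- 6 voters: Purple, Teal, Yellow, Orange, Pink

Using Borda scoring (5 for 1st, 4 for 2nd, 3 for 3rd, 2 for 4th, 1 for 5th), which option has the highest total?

Yellow

Purple: 9×3 + 9×3 + 8×5 + 8×1 + 6×5 = 132
Orange: 9×5 + 9×2 + 8×1 + 8×4 + 6×2 = 115
Pink: 9×2 + 9×5 + 8×4 + 8×2 + 6×1 = 117
Yellow: 9×4 + 9×4 + 8×3 + 8×5 + 6×3 = 154
Teal: 9×1 + 9×1 + 8×2 + 8×3 + 6×4 = 82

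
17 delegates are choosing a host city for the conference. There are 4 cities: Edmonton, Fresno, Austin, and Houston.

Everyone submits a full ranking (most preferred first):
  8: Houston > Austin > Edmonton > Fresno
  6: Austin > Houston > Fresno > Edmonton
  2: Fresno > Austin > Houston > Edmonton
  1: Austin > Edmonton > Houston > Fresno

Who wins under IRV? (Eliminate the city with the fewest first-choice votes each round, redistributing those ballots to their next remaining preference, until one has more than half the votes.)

Austin

Round 1: Edmonton 0, Fresno 2, Austin 7, Houston 8. Edmonton eliminated.
Round 2: Fresno 2, Austin 7, Houston 8. Fresno eliminated.
Round 3: Austin 9, Houston 8. Austin has a majority (≥9).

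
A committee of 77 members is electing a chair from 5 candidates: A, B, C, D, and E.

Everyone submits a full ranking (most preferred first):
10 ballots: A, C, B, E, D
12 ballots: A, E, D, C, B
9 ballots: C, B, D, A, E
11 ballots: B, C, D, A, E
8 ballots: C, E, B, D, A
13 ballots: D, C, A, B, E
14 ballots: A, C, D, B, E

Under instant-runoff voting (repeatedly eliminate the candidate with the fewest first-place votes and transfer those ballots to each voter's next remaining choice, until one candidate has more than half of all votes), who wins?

Round 1: A 36, B 11, C 17, D 13, E 0. E eliminated.
Round 2: A 36, B 11, C 17, D 13. B eliminated.
Round 3: A 36, C 28, D 13. D eliminated.
Round 4: A 36, C 41. C has a majority (≥39).

C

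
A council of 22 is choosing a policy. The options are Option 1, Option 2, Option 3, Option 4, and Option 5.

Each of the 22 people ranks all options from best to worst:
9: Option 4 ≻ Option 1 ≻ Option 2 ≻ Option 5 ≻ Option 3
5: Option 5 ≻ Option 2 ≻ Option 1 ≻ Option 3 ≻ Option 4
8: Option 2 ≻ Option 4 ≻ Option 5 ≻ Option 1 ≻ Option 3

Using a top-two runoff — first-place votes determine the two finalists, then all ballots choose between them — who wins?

Option 2

Round 1 first-place votes: Option 1 0, Option 2 8, Option 3 0, Option 4 9, Option 5 5. Option 4 and Option 2 advance.
Runoff: Option 4 is ranked above Option 2 on 9 ballots, Option 2 above Option 4 on 13.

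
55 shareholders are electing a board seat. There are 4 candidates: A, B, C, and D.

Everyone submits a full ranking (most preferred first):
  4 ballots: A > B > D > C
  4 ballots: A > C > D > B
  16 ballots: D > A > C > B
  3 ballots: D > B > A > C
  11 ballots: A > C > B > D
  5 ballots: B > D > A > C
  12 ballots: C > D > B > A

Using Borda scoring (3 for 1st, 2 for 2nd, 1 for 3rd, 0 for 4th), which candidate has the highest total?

D

A: 4×3 + 4×3 + 16×2 + 3×1 + 11×3 + 5×1 + 12×0 = 97
B: 4×2 + 4×0 + 16×0 + 3×2 + 11×1 + 5×3 + 12×1 = 52
C: 4×0 + 4×2 + 16×1 + 3×0 + 11×2 + 5×0 + 12×3 = 82
D: 4×1 + 4×1 + 16×3 + 3×3 + 11×0 + 5×2 + 12×2 = 99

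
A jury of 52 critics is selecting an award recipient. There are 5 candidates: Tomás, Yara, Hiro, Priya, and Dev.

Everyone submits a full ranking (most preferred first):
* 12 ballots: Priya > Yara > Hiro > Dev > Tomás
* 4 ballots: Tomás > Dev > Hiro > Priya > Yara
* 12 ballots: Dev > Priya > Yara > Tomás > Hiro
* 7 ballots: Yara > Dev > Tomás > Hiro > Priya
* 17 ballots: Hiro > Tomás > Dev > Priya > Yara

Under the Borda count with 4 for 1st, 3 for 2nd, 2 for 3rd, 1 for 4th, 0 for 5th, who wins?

Tomás: 12×0 + 4×4 + 12×1 + 7×2 + 17×3 = 93
Yara: 12×3 + 4×0 + 12×2 + 7×4 + 17×0 = 88
Hiro: 12×2 + 4×2 + 12×0 + 7×1 + 17×4 = 107
Priya: 12×4 + 4×1 + 12×3 + 7×0 + 17×1 = 105
Dev: 12×1 + 4×3 + 12×4 + 7×3 + 17×2 = 127

Dev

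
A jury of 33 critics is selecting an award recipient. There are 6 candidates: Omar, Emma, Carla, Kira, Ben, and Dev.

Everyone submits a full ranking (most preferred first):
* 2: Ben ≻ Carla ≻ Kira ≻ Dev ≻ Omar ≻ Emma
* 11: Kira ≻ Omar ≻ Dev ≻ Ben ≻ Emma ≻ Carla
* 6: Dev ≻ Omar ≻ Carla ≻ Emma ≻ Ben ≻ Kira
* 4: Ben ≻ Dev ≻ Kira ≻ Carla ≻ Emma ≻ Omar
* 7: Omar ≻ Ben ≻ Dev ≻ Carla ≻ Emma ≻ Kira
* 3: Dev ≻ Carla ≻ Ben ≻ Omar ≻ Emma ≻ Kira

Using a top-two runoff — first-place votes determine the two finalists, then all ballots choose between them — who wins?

Round 1 first-place votes: Omar 7, Emma 0, Carla 0, Kira 11, Ben 6, Dev 9. Kira and Dev advance.
Runoff: Kira is ranked above Dev on 13 ballots, Dev above Kira on 20.

Dev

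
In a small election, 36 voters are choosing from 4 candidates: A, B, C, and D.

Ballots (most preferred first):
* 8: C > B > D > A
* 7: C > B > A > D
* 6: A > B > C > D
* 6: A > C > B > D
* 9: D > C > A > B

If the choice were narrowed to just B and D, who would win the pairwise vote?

B

B is ranked above D on 27 ballots; D above B on 9.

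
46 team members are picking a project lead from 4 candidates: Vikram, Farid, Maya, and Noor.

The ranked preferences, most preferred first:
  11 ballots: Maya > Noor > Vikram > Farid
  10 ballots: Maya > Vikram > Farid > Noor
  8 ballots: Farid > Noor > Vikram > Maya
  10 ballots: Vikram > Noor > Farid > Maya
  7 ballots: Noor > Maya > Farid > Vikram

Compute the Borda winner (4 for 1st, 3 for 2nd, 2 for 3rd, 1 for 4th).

Vikram: 11×2 + 10×3 + 8×2 + 10×4 + 7×1 = 115
Farid: 11×1 + 10×2 + 8×4 + 10×2 + 7×2 = 97
Maya: 11×4 + 10×4 + 8×1 + 10×1 + 7×3 = 123
Noor: 11×3 + 10×1 + 8×3 + 10×3 + 7×4 = 125

Noor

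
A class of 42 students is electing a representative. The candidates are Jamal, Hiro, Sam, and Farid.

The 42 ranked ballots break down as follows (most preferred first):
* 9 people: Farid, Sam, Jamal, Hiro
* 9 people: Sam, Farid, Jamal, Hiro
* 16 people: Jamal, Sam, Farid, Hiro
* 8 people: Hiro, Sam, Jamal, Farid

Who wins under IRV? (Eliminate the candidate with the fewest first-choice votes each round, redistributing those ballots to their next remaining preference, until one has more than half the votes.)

Round 1: Jamal 16, Hiro 8, Sam 9, Farid 9. Hiro eliminated.
Round 2: Jamal 16, Sam 17, Farid 9. Farid eliminated.
Round 3: Jamal 16, Sam 26. Sam has a majority (≥22).

Sam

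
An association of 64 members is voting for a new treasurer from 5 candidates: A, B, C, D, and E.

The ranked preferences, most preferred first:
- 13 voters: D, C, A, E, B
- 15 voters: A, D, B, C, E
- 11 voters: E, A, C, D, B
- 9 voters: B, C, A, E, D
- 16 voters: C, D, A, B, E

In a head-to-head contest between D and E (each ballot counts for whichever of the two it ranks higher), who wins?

D

D is ranked above E on 44 ballots; E above D on 20.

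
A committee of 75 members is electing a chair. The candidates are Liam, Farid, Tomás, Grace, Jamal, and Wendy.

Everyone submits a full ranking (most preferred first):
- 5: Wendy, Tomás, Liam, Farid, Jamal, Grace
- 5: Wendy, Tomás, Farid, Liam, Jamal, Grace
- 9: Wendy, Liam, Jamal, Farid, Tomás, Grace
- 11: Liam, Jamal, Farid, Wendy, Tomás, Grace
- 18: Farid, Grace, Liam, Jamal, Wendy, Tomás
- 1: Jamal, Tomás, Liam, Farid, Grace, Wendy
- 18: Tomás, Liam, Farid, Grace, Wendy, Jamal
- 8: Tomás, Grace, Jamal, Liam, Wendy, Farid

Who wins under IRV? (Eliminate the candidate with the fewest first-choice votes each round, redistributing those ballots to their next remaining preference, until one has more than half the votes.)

Round 1: Liam 11, Farid 18, Tomás 26, Grace 0, Jamal 1, Wendy 19. Grace eliminated.
Round 2: Liam 11, Farid 18, Tomás 26, Jamal 1, Wendy 19. Jamal eliminated.
Round 3: Liam 11, Farid 18, Tomás 27, Wendy 19. Liam eliminated.
Round 4: Farid 29, Tomás 27, Wendy 19. Wendy eliminated.
Round 5: Farid 38, Tomás 37. Farid has a majority (≥38).

Farid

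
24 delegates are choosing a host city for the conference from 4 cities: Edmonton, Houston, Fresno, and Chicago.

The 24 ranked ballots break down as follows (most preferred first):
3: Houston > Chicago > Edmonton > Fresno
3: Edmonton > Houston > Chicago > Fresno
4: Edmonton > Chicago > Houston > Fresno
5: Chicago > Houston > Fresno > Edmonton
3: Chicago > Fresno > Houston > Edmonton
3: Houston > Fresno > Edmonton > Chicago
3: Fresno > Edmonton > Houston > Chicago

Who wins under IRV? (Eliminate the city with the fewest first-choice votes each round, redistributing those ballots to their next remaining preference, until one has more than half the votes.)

Edmonton

Round 1: Edmonton 7, Houston 6, Fresno 3, Chicago 8. Fresno eliminated.
Round 2: Edmonton 10, Houston 6, Chicago 8. Houston eliminated.
Round 3: Edmonton 13, Chicago 11. Edmonton has a majority (≥13).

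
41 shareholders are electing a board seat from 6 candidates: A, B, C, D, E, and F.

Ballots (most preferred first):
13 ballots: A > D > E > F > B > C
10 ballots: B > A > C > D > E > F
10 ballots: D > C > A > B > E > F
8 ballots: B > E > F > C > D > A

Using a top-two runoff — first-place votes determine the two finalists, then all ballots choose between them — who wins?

A

Round 1 first-place votes: A 13, B 18, C 0, D 10, E 0, F 0. B and A advance.
Runoff: B is ranked above A on 18 ballots, A above B on 23.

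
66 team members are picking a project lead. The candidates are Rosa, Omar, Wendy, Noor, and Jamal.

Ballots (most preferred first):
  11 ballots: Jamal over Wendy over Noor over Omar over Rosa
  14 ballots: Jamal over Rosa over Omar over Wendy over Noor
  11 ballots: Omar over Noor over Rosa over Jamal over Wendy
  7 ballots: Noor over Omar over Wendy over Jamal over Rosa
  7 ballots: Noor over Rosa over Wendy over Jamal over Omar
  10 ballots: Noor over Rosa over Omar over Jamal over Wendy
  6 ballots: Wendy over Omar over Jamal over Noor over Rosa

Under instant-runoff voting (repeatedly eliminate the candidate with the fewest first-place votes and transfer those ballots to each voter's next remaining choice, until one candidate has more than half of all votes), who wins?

Round 1: Rosa 0, Omar 11, Wendy 6, Noor 24, Jamal 25. Rosa eliminated.
Round 2: Omar 11, Wendy 6, Noor 24, Jamal 25. Wendy eliminated.
Round 3: Omar 17, Noor 24, Jamal 25. Omar eliminated.
Round 4: Noor 35, Jamal 31. Noor has a majority (≥34).

Noor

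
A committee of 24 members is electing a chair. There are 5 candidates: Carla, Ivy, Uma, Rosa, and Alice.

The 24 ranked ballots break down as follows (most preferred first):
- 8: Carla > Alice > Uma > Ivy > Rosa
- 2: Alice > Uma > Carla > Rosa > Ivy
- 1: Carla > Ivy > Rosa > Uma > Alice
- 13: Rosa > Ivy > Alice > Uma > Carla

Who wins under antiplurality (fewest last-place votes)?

Last-place votes: Carla 13, Ivy 2, Uma 0, Rosa 8, Alice 1.

Uma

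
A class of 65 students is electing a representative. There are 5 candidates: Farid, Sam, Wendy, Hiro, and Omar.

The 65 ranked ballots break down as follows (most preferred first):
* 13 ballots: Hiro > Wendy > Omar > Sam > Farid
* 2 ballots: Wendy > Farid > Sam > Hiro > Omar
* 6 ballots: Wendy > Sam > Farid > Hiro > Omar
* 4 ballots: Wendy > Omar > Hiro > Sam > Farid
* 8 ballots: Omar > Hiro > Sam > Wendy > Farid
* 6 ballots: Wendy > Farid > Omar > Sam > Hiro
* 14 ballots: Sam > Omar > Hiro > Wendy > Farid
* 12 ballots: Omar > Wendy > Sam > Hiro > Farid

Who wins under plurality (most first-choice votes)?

First-place votes: Farid 0, Sam 14, Wendy 18, Hiro 13, Omar 20.

Omar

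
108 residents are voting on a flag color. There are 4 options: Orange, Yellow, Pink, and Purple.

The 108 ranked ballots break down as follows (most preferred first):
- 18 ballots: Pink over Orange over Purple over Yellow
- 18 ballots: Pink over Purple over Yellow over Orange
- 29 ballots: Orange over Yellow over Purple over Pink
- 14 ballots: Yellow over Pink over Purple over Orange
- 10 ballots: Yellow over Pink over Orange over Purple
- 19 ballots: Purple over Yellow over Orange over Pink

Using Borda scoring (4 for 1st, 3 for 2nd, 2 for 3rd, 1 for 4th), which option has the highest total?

Yellow

Orange: 18×3 + 18×1 + 29×4 + 14×1 + 10×2 + 19×2 = 260
Yellow: 18×1 + 18×2 + 29×3 + 14×4 + 10×4 + 19×3 = 294
Pink: 18×4 + 18×4 + 29×1 + 14×3 + 10×3 + 19×1 = 264
Purple: 18×2 + 18×3 + 29×2 + 14×2 + 10×1 + 19×4 = 262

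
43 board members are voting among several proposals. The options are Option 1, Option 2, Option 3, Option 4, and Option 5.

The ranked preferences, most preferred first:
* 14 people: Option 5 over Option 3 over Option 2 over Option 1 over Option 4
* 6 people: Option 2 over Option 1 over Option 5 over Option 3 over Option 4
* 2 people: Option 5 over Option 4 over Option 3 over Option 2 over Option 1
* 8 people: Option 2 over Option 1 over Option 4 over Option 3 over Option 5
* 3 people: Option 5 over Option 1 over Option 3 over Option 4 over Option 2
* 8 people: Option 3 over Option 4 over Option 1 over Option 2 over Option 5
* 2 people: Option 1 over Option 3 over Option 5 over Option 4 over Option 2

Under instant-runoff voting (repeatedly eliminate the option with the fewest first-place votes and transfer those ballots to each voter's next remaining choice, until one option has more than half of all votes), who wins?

Option 2

Round 1: Option 1 2, Option 2 14, Option 3 8, Option 4 0, Option 5 19. Option 4 eliminated.
Round 2: Option 1 2, Option 2 14, Option 3 8, Option 5 19. Option 1 eliminated.
Round 3: Option 2 14, Option 3 10, Option 5 19. Option 3 eliminated.
Round 4: Option 2 22, Option 5 21. Option 2 has a majority (≥22).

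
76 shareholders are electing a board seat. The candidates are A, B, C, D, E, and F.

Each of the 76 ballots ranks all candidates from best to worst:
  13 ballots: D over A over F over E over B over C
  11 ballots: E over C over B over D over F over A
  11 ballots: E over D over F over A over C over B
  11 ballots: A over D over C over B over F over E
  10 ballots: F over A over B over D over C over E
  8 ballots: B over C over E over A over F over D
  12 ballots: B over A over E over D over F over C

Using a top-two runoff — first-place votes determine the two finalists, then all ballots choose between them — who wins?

B

Round 1 first-place votes: A 11, B 20, C 0, D 13, E 22, F 10. E and B advance.
Runoff: E is ranked above B on 35 ballots, B above E on 41.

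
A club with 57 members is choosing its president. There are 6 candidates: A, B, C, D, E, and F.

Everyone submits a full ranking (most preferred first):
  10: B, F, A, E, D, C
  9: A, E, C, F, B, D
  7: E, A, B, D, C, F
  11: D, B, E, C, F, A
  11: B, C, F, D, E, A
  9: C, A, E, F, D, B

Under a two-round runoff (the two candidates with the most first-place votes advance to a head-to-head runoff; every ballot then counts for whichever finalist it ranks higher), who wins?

B

Round 1 first-place votes: A 9, B 21, C 9, D 11, E 7, F 0. B and D advance.
Runoff: B is ranked above D on 37 ballots, D above B on 20.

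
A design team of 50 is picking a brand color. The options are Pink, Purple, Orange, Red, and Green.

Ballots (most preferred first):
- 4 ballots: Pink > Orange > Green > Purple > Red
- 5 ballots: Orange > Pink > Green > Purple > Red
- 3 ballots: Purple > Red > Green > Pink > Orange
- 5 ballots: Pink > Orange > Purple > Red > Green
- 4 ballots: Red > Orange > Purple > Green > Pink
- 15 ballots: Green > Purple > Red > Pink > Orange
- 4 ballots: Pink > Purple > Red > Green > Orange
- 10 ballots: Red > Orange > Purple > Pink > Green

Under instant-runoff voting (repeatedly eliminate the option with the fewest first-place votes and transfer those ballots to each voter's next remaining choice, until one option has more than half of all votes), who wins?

Round 1: Pink 13, Purple 3, Orange 5, Red 14, Green 15. Purple eliminated.
Round 2: Pink 13, Orange 5, Red 17, Green 15. Orange eliminated.
Round 3: Pink 18, Red 17, Green 15. Green eliminated.
Round 4: Pink 18, Red 32. Red has a majority (≥26).

Red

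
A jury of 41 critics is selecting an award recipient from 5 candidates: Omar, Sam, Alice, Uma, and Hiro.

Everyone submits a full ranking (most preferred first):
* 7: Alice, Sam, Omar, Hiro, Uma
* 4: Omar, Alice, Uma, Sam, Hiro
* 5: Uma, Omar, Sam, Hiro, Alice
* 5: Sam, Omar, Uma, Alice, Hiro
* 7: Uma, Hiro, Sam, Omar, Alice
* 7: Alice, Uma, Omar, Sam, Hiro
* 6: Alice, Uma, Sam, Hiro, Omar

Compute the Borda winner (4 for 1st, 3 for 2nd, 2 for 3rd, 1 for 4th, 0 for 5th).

Uma

Omar: 7×2 + 4×4 + 5×3 + 5×3 + 7×1 + 7×2 + 6×0 = 81
Sam: 7×3 + 4×1 + 5×2 + 5×4 + 7×2 + 7×1 + 6×2 = 88
Alice: 7×4 + 4×3 + 5×0 + 5×1 + 7×0 + 7×4 + 6×4 = 97
Uma: 7×0 + 4×2 + 5×4 + 5×2 + 7×4 + 7×3 + 6×3 = 105
Hiro: 7×1 + 4×0 + 5×1 + 5×0 + 7×3 + 7×0 + 6×1 = 39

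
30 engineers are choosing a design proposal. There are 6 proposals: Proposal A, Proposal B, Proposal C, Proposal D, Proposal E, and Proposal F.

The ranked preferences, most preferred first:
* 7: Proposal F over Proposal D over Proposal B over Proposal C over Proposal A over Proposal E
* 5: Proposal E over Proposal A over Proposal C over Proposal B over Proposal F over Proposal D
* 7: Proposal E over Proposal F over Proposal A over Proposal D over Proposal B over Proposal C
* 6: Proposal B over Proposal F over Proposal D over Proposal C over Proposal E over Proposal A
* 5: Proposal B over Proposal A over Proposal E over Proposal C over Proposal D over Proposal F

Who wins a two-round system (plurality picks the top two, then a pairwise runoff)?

Proposal B

Round 1 first-place votes: Proposal A 0, Proposal B 11, Proposal C 0, Proposal D 0, Proposal E 12, Proposal F 7. Proposal E and Proposal B advance.
Runoff: Proposal E is ranked above Proposal B on 12 ballots, Proposal B above Proposal E on 18.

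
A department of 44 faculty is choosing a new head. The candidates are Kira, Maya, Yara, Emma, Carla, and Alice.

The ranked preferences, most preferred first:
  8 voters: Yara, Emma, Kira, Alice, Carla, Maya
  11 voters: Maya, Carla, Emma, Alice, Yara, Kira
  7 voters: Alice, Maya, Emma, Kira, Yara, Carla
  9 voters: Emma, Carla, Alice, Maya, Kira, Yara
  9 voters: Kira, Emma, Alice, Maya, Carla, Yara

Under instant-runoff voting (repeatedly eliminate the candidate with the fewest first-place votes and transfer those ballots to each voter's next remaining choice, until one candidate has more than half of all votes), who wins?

Round 1: Kira 9, Maya 11, Yara 8, Emma 9, Carla 0, Alice 7. Carla eliminated.
Round 2: Kira 9, Maya 11, Yara 8, Emma 9, Alice 7. Alice eliminated.
Round 3: Kira 9, Maya 18, Yara 8, Emma 9. Yara eliminated.
Round 4: Kira 9, Maya 18, Emma 17. Kira eliminated.
Round 5: Maya 18, Emma 26. Emma has a majority (≥23).

Emma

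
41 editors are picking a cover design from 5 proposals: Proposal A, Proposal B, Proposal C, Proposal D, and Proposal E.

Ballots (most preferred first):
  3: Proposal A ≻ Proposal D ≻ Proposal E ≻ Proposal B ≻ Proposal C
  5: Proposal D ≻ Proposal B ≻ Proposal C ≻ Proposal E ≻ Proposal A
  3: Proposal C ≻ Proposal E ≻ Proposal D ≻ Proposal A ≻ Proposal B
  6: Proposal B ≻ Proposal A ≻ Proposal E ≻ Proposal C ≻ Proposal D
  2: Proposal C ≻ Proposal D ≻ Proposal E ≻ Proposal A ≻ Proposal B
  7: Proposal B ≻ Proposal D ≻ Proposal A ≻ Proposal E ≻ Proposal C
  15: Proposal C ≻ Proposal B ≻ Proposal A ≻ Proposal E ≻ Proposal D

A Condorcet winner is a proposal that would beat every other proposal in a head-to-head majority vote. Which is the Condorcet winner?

Proposal B vs Proposal A: 33–8
Proposal B vs Proposal C: 21–20
Proposal B vs Proposal D: 28–13
Proposal B vs Proposal E: 33–8
Proposal B beats every other proposal.

Proposal B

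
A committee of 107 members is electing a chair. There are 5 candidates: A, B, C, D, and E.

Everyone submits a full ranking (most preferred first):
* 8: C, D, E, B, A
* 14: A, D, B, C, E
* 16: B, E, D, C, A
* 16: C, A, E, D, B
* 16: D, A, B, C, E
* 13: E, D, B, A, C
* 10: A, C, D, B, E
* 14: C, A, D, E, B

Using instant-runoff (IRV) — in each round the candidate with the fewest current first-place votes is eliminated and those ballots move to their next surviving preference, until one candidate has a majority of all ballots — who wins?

D

Round 1: A 24, B 16, C 38, D 16, E 13. E eliminated.
Round 2: A 24, B 16, C 38, D 29. B eliminated.
Round 3: A 24, C 38, D 45. A eliminated.
Round 4: C 48, D 59. D has a majority (≥54).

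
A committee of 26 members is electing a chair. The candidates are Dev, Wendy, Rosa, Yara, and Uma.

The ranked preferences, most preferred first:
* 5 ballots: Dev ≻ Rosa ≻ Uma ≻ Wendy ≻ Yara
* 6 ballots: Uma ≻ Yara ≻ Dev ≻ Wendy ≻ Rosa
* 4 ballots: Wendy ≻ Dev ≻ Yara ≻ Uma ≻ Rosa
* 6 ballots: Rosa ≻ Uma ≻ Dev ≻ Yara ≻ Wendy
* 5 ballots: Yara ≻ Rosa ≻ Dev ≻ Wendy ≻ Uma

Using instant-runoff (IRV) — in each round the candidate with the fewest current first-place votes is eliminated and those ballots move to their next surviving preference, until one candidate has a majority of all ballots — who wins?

Dev

Round 1: Dev 5, Wendy 4, Rosa 6, Yara 5, Uma 6. Wendy eliminated.
Round 2: Dev 9, Rosa 6, Yara 5, Uma 6. Yara eliminated.
Round 3: Dev 9, Rosa 11, Uma 6. Uma eliminated.
Round 4: Dev 15, Rosa 11. Dev has a majority (≥14).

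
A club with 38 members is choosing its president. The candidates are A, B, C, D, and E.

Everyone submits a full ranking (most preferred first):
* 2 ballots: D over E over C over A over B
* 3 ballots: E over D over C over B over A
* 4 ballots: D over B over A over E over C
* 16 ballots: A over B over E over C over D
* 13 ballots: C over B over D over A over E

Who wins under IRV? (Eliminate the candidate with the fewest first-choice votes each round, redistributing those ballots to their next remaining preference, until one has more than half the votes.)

Round 1: A 16, B 0, C 13, D 6, E 3. B eliminated.
Round 2: A 16, C 13, D 6, E 3. E eliminated.
Round 3: A 16, C 13, D 9. D eliminated.
Round 4: A 20, C 18. A has a majority (≥20).

A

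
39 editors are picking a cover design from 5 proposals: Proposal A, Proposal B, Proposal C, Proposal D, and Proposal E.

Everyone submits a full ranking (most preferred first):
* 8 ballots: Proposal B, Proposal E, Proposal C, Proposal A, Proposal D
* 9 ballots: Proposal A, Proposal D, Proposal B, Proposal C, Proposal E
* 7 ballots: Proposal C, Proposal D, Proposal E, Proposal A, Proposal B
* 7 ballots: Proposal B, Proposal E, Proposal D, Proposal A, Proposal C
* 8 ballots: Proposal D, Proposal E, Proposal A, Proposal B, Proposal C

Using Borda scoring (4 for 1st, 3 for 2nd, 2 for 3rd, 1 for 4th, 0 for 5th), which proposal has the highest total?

Proposal D

Proposal A: 8×1 + 9×4 + 7×1 + 7×1 + 8×2 = 74
Proposal B: 8×4 + 9×2 + 7×0 + 7×4 + 8×1 = 86
Proposal C: 8×2 + 9×1 + 7×4 + 7×0 + 8×0 = 53
Proposal D: 8×0 + 9×3 + 7×3 + 7×2 + 8×4 = 94
Proposal E: 8×3 + 9×0 + 7×2 + 7×3 + 8×3 = 83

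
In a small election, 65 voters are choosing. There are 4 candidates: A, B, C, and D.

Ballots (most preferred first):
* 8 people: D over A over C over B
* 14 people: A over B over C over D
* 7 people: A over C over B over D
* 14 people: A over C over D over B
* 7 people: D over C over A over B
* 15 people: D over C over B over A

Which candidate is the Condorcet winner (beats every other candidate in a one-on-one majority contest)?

A

A vs B: 50–15
A vs C: 43–22
A vs D: 35–30
A beats every other candidate.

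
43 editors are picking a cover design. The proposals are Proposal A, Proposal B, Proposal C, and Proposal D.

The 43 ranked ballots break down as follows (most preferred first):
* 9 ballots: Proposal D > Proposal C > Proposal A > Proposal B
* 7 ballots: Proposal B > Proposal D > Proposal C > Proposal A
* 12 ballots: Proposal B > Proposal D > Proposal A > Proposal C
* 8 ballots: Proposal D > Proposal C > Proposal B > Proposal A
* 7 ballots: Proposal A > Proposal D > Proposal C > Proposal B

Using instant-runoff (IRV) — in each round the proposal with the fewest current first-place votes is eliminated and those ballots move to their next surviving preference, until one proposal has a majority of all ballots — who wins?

Round 1: Proposal A 7, Proposal B 19, Proposal C 0, Proposal D 17. Proposal C eliminated.
Round 2: Proposal A 7, Proposal B 19, Proposal D 17. Proposal A eliminated.
Round 3: Proposal B 19, Proposal D 24. Proposal D has a majority (≥22).

Proposal D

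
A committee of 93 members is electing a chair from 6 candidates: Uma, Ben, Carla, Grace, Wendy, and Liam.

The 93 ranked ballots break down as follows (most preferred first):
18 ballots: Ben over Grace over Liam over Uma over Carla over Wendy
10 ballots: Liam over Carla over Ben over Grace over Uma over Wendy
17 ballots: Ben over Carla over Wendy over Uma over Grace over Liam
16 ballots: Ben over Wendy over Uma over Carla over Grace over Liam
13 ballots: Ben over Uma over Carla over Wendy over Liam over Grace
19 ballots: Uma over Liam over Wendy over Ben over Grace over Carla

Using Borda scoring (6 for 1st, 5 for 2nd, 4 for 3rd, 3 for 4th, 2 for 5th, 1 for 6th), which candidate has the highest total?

Uma: 18×3 + 10×2 + 17×3 + 16×4 + 13×5 + 19×6 = 368
Ben: 18×6 + 10×4 + 17×6 + 16×6 + 13×6 + 19×3 = 481
Carla: 18×2 + 10×5 + 17×5 + 16×3 + 13×4 + 19×1 = 290
Grace: 18×5 + 10×3 + 17×2 + 16×2 + 13×1 + 19×2 = 237
Wendy: 18×1 + 10×1 + 17×4 + 16×5 + 13×3 + 19×4 = 291
Liam: 18×4 + 10×6 + 17×1 + 16×1 + 13×2 + 19×5 = 286

Ben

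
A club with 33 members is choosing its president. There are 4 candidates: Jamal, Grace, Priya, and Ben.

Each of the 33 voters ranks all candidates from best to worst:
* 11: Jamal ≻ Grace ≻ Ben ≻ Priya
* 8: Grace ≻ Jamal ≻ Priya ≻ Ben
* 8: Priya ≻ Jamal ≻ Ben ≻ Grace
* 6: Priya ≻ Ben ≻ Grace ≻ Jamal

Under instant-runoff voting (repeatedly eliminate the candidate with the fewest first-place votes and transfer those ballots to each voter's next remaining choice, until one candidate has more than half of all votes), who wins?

Jamal

Round 1: Jamal 11, Grace 8, Priya 14, Ben 0. Ben eliminated.
Round 2: Jamal 11, Grace 8, Priya 14. Grace eliminated.
Round 3: Jamal 19, Priya 14. Jamal has a majority (≥17).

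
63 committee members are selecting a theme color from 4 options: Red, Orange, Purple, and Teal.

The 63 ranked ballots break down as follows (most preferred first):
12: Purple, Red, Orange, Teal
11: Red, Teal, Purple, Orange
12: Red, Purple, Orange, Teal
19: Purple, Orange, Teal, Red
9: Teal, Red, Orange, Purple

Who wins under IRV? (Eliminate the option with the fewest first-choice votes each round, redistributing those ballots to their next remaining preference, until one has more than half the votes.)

Round 1: Red 23, Orange 0, Purple 31, Teal 9. Orange eliminated.
Round 2: Red 23, Purple 31, Teal 9. Teal eliminated.
Round 3: Red 32, Purple 31. Red has a majority (≥32).

Red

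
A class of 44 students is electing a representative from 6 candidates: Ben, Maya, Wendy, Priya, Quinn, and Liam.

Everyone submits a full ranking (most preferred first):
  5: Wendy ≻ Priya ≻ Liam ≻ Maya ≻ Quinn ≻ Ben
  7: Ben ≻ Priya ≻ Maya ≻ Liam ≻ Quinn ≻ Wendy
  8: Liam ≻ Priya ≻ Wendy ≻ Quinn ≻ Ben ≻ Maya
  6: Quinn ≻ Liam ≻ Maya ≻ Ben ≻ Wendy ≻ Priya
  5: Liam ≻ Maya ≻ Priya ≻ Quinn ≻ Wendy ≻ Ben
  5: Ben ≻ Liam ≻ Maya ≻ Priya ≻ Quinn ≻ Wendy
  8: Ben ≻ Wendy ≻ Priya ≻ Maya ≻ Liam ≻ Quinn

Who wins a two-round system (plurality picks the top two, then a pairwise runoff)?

Liam

Round 1 first-place votes: Ben 20, Maya 0, Wendy 5, Priya 0, Quinn 6, Liam 13. Ben and Liam advance.
Runoff: Ben is ranked above Liam on 20 ballots, Liam above Ben on 24.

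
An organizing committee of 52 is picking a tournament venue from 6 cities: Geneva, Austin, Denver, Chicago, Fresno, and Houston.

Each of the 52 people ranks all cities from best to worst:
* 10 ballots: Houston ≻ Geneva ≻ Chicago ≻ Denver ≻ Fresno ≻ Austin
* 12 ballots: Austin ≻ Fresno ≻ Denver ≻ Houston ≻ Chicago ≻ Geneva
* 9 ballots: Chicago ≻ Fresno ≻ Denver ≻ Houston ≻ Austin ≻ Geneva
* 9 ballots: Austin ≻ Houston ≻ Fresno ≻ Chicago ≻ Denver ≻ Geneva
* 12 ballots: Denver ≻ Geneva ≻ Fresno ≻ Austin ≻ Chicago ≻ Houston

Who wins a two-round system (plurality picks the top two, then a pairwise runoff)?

Denver

Round 1 first-place votes: Geneva 0, Austin 21, Denver 12, Chicago 9, Fresno 0, Houston 10. Austin and Denver advance.
Runoff: Austin is ranked above Denver on 21 ballots, Denver above Austin on 31.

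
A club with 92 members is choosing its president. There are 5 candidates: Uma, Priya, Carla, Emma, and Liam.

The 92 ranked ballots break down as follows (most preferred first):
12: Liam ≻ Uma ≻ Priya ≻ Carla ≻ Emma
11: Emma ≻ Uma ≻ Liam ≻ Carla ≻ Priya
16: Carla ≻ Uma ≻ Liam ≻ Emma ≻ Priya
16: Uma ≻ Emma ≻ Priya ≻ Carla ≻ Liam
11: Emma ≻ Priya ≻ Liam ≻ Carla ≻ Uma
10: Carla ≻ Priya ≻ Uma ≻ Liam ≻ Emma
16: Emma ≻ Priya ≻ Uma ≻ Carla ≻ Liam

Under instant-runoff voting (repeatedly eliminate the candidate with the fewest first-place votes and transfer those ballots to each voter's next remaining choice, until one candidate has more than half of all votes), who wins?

Uma

Round 1: Uma 16, Priya 0, Carla 26, Emma 38, Liam 12. Priya eliminated.
Round 2: Uma 16, Carla 26, Emma 38, Liam 12. Liam eliminated.
Round 3: Uma 28, Carla 26, Emma 38. Carla eliminated.
Round 4: Uma 54, Emma 38. Uma has a majority (≥47).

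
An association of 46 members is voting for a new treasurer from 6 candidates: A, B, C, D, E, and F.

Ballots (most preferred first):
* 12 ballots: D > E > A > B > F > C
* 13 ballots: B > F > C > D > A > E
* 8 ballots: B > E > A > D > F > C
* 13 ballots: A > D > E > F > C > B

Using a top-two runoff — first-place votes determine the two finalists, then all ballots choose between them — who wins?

A

Round 1 first-place votes: A 13, B 21, C 0, D 12, E 0, F 0. B and A advance.
Runoff: B is ranked above A on 21 ballots, A above B on 25.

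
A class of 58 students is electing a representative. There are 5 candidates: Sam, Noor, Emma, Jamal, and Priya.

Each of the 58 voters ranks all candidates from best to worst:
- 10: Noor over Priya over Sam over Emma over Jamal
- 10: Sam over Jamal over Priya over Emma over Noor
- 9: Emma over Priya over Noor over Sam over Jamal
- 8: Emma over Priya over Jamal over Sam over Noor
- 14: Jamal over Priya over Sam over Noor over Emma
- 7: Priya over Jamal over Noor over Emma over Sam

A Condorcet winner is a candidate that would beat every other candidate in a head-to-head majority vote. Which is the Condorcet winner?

Priya

Priya vs Sam: 48–10
Priya vs Noor: 48–10
Priya vs Emma: 41–17
Priya vs Jamal: 34–24
Priya beats every other candidate.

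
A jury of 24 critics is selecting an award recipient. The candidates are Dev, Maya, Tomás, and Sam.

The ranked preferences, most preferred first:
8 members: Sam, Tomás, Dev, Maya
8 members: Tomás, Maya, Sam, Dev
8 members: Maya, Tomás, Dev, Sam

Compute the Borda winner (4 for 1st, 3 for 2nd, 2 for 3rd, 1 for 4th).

Tomás

Dev: 8×2 + 8×1 + 8×2 = 40
Maya: 8×1 + 8×3 + 8×4 = 64
Tomás: 8×3 + 8×4 + 8×3 = 80
Sam: 8×4 + 8×2 + 8×1 = 56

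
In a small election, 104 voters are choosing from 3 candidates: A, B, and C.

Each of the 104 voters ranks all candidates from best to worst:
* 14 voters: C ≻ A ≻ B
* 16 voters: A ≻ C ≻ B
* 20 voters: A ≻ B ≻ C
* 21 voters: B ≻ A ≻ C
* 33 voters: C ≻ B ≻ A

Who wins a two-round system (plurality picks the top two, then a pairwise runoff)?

Round 1 first-place votes: A 36, B 21, C 47. C and A advance.
Runoff: C is ranked above A on 47 ballots, A above C on 57.

A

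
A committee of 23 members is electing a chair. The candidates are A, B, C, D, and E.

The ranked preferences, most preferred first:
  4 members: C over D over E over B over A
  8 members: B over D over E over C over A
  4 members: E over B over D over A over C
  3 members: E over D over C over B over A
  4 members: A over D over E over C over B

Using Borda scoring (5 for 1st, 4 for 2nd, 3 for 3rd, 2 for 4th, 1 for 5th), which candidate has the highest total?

D

A: 4×1 + 8×1 + 4×2 + 3×1 + 4×5 = 43
B: 4×2 + 8×5 + 4×4 + 3×2 + 4×1 = 74
C: 4×5 + 8×2 + 4×1 + 3×3 + 4×2 = 57
D: 4×4 + 8×4 + 4×3 + 3×4 + 4×4 = 88
E: 4×3 + 8×3 + 4×5 + 3×5 + 4×3 = 83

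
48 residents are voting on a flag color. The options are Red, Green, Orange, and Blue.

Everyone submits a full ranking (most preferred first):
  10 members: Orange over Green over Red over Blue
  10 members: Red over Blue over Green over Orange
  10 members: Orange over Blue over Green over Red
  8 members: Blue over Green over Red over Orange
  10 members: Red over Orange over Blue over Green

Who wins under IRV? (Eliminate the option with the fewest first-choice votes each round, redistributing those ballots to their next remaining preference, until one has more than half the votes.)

Round 1: Red 20, Green 0, Orange 20, Blue 8. Green eliminated.
Round 2: Red 20, Orange 20, Blue 8. Blue eliminated.
Round 3: Red 28, Orange 20. Red has a majority (≥25).

Red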